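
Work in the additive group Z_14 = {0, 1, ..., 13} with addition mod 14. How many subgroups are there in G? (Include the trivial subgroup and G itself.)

Subgroups of the cyclic group Z_14 correspond bijectively to divisors of 14.
Divisors of 14: 1, 2, 7, 14.
So Z_14 has 4 subgroups.

4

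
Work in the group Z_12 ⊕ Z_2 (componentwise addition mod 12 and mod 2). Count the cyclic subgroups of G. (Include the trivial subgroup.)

Group the elements of G by the cyclic subgroup they generate; each cyclic subgroup of order d accounts for φ(d) elements.
Cyclic subgroups by order — order 1: 1; order 2: 3; order 3: 1; order 4: 2; order 6: 3; order 12: 2.
Total: 12.

12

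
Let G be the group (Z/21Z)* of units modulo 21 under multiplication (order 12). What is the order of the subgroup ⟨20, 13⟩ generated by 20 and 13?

|⟨20⟩| = 2 and |⟨13⟩| = 2, so |H| is a multiple of lcm(2, 2) = 2 and divides |G| = 12.
Closing under the operation: H = {1, 8, 13, 20}, so |H| = 4.

4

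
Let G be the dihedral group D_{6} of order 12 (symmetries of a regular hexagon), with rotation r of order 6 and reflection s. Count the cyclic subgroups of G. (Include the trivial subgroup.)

10

Each element a generates a cyclic subgroup ⟨a⟩; distinct elements may generate the same one (a cyclic group of order d has φ(d) generators).
Cyclic subgroups by order — order 1: 1; order 2: 7; order 3: 1; order 6: 1.
Total: 10.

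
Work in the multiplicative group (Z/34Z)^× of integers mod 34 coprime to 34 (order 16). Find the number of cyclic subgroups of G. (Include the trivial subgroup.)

5

A cyclic subgroup of order d is generated by each of its φ(d) elements of order d, so the cyclic subgroups of order d number (#elements of order d)/φ(d).
Cyclic subgroups by order — order 1: 1; order 2: 1; order 4: 1; order 8: 1; order 16: 1.
Total: 5.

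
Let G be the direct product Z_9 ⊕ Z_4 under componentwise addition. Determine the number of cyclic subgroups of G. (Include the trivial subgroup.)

Group the elements of G by the cyclic subgroup they generate; each cyclic subgroup of order d accounts for φ(d) elements.
Cyclic subgroups by order — order 1: 1; order 2: 1; order 3: 1; order 4: 1; order 6: 1; order 9: 1; order 12: 1; order 18: 1; order 36: 1.
Total: 9.

9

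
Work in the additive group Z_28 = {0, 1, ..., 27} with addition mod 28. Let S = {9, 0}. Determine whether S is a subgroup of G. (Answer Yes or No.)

No

9 ∈ S but its inverse 19 ∉ S, so S is not a subgroup.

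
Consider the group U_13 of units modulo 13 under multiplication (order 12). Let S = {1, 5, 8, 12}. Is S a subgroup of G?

Yes

|S| = 4 divides |G| = 12, consistent with Lagrange.
S contains the identity, every element's inverse is in S, and S is closed under ·: it is a subgroup.
In fact S = ⟨8⟩.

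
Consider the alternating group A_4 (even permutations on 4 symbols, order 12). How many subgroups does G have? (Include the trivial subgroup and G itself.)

10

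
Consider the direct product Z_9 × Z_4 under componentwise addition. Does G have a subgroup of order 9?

Yes

9 | 36. A subgroup of order 9 is {(0,0), (1,0), (2,0), (3,0), (4,0), (5,0), (6,0), (7,0), (8,0)}.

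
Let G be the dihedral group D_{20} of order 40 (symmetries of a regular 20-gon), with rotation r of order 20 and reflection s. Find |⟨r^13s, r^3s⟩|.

|⟨r^13s⟩| = 2 and |⟨r^3s⟩| = 2, so |H| is a multiple of lcm(2, 2) = 2 and divides |G| = 40.
Closing under the operation: H = {e, r^10, r^3s, r^13s}, so |H| = 4.

4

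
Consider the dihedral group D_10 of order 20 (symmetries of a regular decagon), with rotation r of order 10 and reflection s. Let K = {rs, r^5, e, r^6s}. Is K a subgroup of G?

Yes

|K| = 4 divides |G| = 20, consistent with Lagrange.
K contains the identity, every element's inverse is in K, and K is closed under ·: it is a subgroup.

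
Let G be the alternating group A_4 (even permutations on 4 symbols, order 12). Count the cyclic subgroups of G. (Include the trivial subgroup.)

8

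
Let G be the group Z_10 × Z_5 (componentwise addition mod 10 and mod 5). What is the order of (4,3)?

The order of (4,3) in Z_10 × Z_5 is lcm(ord(4) in Z_10, ord(3) in Z_5).
ord(4) = 5 and ord(3) = 5, so |⟨(4,3)⟩| = lcm(5, 5) = 5.

5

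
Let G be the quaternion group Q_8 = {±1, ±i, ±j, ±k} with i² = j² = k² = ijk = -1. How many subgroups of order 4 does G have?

3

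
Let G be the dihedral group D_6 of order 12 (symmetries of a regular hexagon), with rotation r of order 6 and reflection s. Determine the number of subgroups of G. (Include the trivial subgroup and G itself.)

|G| = 12, so by Lagrange every subgroup order divides 12. Divisors: 1, 2, 3, 4, 6, 12.
Subgroups by order — order 1: 1; order 2: 7; order 3: 1; order 4: 3; order 6: 3; order 12: 1.
Total: 1 + 7 + 1 + 3 + 3 + 1 = 16.

16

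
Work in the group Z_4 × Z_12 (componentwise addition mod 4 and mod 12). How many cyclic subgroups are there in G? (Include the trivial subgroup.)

Each element a generates a cyclic subgroup ⟨a⟩; distinct elements may generate the same one (a cyclic group of order d has φ(d) generators).
Cyclic subgroups by order — order 1: 1; order 2: 3; order 3: 1; order 4: 6; order 6: 3; order 12: 6.
Total: 20.

20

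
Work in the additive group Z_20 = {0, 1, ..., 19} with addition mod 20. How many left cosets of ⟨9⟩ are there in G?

1

|⟨9⟩| = 20 and |G| = 20.
By Lagrange, [G : H] = |G|/|H| = 20/20 = 1.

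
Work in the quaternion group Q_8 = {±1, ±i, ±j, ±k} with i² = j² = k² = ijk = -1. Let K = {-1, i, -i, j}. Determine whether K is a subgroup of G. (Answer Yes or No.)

The identity 1 ∉ K, so K is not a subgroup.

No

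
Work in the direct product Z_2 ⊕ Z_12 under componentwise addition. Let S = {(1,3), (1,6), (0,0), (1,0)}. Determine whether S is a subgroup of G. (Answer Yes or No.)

No

(1,3) ∈ S but its inverse (1,9) ∉ S, so S is not a subgroup.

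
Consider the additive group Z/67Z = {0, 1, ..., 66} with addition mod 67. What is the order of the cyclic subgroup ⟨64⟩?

67

In Z/67Z, the order of an element a is n/gcd(a, n).
gcd(64, 67) = 1, so |⟨64⟩| = 67/1 = 67.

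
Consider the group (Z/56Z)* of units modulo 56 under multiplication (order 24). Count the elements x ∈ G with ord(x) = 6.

14

Enumerating element orders in G gives 14 elements of order 6.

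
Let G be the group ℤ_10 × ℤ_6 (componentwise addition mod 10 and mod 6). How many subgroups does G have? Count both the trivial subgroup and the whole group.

|G| = 60, so by Lagrange every subgroup order divides 60. Divisors: 1, 2, 3, 4, 5, 6, 10, 12, 15, 20, 30, 60.
Subgroups by order — order 1: 1; order 2: 3; order 3: 1; order 4: 1; order 5: 1; order 6: 3; order 10: 3; order 12: 1; order 15: 1; order 20: 1; order 30: 3; order 60: 1.
Total: 1 + 3 + 1 + 1 + 1 + 3 + 3 + 1 + 1 + 1 + 3 + 1 = 20.

20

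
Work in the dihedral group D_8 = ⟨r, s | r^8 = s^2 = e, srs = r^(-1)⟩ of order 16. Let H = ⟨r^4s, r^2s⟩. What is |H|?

8

|⟨r^4s⟩| = 2 and |⟨r^2s⟩| = 2, so |H| is a multiple of lcm(2, 2) = 2 and divides |G| = 16.
Closing under the operation: H = {e, r^2, r^4, r^6, s, r^2s, r^4s, r^6s}, so |H| = 8.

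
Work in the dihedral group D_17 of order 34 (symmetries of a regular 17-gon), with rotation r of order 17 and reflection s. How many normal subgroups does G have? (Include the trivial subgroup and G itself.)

3

G has 20 subgroups. Checking conjugation-invariance by order — order 1: 1/1 normal; order 2: 0/17 normal; order 17: 1/1 normal; order 34: 1/1 normal.
Total normal subgroups: 3.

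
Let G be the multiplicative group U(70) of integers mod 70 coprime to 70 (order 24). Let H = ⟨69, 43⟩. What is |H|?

8

|⟨69⟩| = 2 and |⟨43⟩| = 4, so |H| is a multiple of lcm(2, 4) = 4 and divides |G| = 24.
Closing under the operation: H = {1, 13, 27, 29, 41, 43, 57, 69}, so |H| = 8.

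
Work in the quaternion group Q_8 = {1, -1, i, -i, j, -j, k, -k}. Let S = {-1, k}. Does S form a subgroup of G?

The identity 1 ∉ S, so S is not a subgroup.

No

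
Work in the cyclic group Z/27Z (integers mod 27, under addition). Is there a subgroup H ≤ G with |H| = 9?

Yes

9 | 27. A subgroup of order 9 is {0, 3, 6, 9, 12, 15, 18, 21, 24}.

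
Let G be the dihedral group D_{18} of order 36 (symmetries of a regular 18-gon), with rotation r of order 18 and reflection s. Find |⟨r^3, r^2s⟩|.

|⟨r^3⟩| = 6 and |⟨r^2s⟩| = 2, so |H| is a multiple of lcm(6, 2) = 6 and divides |G| = 36.
Closing under the operation: H = {e, r^3, r^6, r^9, r^12, r^15, r^2s, r^5s, r^8s, r^11s, r^14s, r^17s}, so |H| = 12.

12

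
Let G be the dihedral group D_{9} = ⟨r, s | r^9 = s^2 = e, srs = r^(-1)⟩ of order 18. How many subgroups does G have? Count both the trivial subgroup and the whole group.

|G| = 18, so by Lagrange every subgroup order divides 18. Divisors: 1, 2, 3, 6, 9, 18.
Subgroups by order — order 1: 1; order 2: 9; order 3: 1; order 6: 3; order 9: 1; order 18: 1.
Total: 1 + 9 + 1 + 3 + 1 + 1 = 16.

16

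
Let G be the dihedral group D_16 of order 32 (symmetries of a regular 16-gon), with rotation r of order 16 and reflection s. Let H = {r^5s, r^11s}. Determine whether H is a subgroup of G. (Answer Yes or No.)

The identity e ∉ H, so H is not a subgroup.

No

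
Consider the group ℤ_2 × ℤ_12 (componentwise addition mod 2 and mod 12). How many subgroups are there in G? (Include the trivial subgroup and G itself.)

16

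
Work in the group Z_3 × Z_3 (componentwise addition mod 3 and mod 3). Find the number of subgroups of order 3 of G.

|G| = 9 and 3 | 9, so subgroups of order 3 are possible by Lagrange.
The subgroups of order 3 are: {(0,0), (0,1), (0,2)}; {(0,0), (1,0), (2,0)}; {(0,0), (1,1), (2,2)}; {(0,0), (1,2), (2,1)}.
So G has 4 subgroups of order 3.

4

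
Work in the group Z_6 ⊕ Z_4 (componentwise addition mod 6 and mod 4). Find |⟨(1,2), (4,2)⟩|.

|⟨(1,2)⟩| = 6 and |⟨(4,2)⟩| = 6, so |H| is a multiple of lcm(6, 6) = 6 and divides |G| = 24.
Closing under the operation: H = {(0,0), (0,2), (1,0), (1,2), (2,0), (2,2), (3,0), (3,2), (4,0), (4,2), (5,0), (5,2)}, so |H| = 12.

12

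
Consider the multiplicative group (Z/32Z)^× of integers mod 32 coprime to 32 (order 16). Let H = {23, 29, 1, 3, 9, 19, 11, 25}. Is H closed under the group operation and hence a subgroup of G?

No

19 ∈ H but its inverse 27 ∉ H, so H is not a subgroup.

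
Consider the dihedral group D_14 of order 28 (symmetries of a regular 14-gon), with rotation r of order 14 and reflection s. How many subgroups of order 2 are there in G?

15

|G| = 28 and 2 | 28, so subgroups of order 2 are possible by Lagrange.
The subgroups of order 2 are: {e, r^10s}; {e, r^11s}; {e, r^12s}; {e, r^13s}; … (15 in all).
So G has 15 subgroups of order 2.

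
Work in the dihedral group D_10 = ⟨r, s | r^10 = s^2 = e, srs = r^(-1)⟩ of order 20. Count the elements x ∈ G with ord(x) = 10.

The elements of order 10 are: r, r^3, r^7, r^9.
That's 4.

4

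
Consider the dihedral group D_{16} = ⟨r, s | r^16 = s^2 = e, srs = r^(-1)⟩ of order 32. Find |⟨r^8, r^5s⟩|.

4

|⟨r^8⟩| = 2 and |⟨r^5s⟩| = 2, so |H| is a multiple of lcm(2, 2) = 2 and divides |G| = 32.
Closing under the operation: H = {e, r^8, r^5s, r^13s}, so |H| = 4.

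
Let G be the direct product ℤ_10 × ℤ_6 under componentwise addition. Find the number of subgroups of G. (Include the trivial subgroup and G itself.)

|G| = 60, so by Lagrange every subgroup order divides 60. Divisors: 1, 2, 3, 4, 5, 6, 10, 12, 15, 20, 30, 60.
Subgroups by order — order 1: 1; order 2: 3; order 3: 1; order 4: 1; order 5: 1; order 6: 3; order 10: 3; order 12: 1; order 15: 1; order 20: 1; order 30: 3; order 60: 1.
Total: 1 + 3 + 1 + 1 + 1 + 3 + 3 + 1 + 1 + 1 + 3 + 1 = 20.

20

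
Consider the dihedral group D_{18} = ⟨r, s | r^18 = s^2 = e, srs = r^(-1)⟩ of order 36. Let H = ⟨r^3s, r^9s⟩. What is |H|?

6

|⟨r^3s⟩| = 2 and |⟨r^9s⟩| = 2, so |H| is a multiple of lcm(2, 2) = 2 and divides |G| = 36.
Closing under the operation: H = {e, r^6, r^12, r^3s, r^9s, r^15s}, so |H| = 6.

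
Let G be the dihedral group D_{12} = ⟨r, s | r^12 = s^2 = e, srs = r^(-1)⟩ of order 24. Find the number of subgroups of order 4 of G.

7

|G| = 24 and 4 | 24, so subgroups of order 4 are possible by Lagrange.
The subgroups of order 4 are: {e, r^6, r^4s, r^10s}; {e, r^6, r^5s, r^11s}; {e, r^6, r^2s, r^8s}; {e, r^3, r^6, r^9}; … (7 in all).
So G has 7 subgroups of order 4.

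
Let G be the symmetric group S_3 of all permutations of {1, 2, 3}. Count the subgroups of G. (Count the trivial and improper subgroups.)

6

|G| = 6, so by Lagrange every subgroup order divides 6. Divisors: 1, 2, 3, 6.
Subgroups by order — order 1: 1; order 2: 3; order 3: 1; order 6: 1.
Total: 1 + 3 + 1 + 1 = 6.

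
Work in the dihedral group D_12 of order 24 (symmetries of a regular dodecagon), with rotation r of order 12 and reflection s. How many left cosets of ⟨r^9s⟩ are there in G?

|⟨r^9s⟩| = 2 and |G| = 24.
By Lagrange, [G : H] = |G|/|H| = 24/2 = 12.

12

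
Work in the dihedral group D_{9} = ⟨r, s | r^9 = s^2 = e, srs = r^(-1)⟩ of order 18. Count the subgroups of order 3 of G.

1

|G| = 18 and 3 | 18, so subgroups of order 3 are possible by Lagrange.
The subgroups of order 3 are: {e, r^3, r^6}.
So G has 1 subgroup of order 3.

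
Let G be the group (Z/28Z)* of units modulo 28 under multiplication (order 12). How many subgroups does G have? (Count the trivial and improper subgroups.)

|G| = 12, so by Lagrange every subgroup order divides 12. Divisors: 1, 2, 3, 4, 6, 12.
Subgroups by order — order 1: 1; order 2: 3; order 3: 1; order 4: 1; order 6: 3; order 12: 1.
Total: 1 + 3 + 1 + 1 + 3 + 1 = 10.

10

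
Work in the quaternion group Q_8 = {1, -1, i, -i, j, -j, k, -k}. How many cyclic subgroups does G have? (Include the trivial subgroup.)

Each element a generates a cyclic subgroup ⟨a⟩; distinct elements may generate the same one (a cyclic group of order d has φ(d) generators).
Cyclic subgroups by order — order 1: 1; order 2: 1; order 4: 3.
Total: 5.

5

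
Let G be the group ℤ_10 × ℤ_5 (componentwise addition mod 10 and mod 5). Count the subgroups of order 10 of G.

|G| = 50 and 10 | 50, so subgroups of order 10 are possible by Lagrange.
The subgroups of order 10 are: {(0,0), (0,1), (0,2), (0,3), (0,4), (5,0), (5,1), (5,2), (5,3), (5,4)}; {(0,0), (1,0), (2,0), (3,0), (4,0), (5,0), (6,0), (7,0), (8,0), (9,0)}; {(0,0), (1,1), (2,2), (3,3), (4,4), (5,0), (6,1), (7,2), (8,3), (9,4)}; {(0,0), (1,2), (2,4), (3,1), (4,3), (5,0), (6,2), (7,4), (8,1), (9,3)}; … (6 in all).
So G has 6 subgroups of order 10.

6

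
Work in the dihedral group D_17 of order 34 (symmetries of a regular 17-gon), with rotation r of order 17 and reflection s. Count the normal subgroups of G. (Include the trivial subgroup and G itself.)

G has 20 subgroups. Checking conjugation-invariance by order — order 1: 1/1 normal; order 2: 0/17 normal; order 17: 1/1 normal; order 34: 1/1 normal.
Total normal subgroups: 3.

3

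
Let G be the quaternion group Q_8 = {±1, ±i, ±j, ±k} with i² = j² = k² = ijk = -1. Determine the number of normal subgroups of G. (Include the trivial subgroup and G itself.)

G has 6 subgroups. Checking conjugation-invariance by order — order 1: 1/1 normal; order 2: 1/1 normal; order 4: 3/3 normal; order 8: 1/1 normal.
Total normal subgroups: 6.

6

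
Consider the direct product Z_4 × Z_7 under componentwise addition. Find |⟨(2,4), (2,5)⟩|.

|⟨(2,4)⟩| = 14 and |⟨(2,5)⟩| = 14, so |H| is a multiple of lcm(14, 14) = 14 and divides |G| = 28.
Closing under the operation: H = {(0,0), (0,1), (0,2), (0,3), (0,4), (0,5), (0,6), (2,0), (2,1), (2,2), (2,3), (2,4), (2,5), (2,6)}, so |H| = 14.

14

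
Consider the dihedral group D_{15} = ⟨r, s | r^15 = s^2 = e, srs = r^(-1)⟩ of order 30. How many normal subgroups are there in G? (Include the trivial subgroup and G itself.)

G has 28 subgroups. Checking conjugation-invariance by order — order 1: 1/1 normal; order 2: 0/15 normal; order 3: 1/1 normal; order 5: 1/1 normal; order 6: 0/5 normal; order 10: 0/3 normal; order 15: 1/1 normal; order 30: 1/1 normal.
Total normal subgroups: 5.

5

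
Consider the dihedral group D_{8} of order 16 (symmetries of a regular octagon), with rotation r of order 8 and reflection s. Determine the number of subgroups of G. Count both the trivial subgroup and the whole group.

19

|G| = 16, so by Lagrange every subgroup order divides 16. Divisors: 1, 2, 4, 8, 16.
Subgroups by order — order 1: 1; order 2: 9; order 4: 5; order 8: 3; order 16: 1.
Total: 1 + 9 + 5 + 3 + 1 = 19.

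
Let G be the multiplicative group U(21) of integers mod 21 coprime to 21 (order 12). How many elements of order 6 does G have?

6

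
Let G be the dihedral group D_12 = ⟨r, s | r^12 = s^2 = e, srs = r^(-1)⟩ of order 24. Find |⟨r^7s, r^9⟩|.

8

|⟨r^7s⟩| = 2 and |⟨r^9⟩| = 4, so |H| is a multiple of lcm(2, 4) = 4 and divides |G| = 24.
Closing under the operation: H = {e, r^3, r^6, r^9, rs, r^4s, r^7s, r^10s}, so |H| = 8.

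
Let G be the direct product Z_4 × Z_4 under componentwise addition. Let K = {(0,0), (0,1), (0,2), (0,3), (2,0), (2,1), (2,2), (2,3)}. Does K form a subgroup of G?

|K| = 8 divides |G| = 16, consistent with Lagrange.
K contains the identity, every element's inverse is in K, and K is closed under +: it is a subgroup.

Yes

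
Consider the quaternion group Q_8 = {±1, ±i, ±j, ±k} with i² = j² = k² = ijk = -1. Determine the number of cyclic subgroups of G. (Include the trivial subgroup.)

A cyclic subgroup of order d is generated by each of its φ(d) elements of order d, so the cyclic subgroups of order d number (#elements of order d)/φ(d).
Cyclic subgroups by order — order 1: 1; order 2: 1; order 4: 3.
Total: 5.

5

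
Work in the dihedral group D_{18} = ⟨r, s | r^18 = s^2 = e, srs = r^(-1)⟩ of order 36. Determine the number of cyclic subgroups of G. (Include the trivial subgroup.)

A cyclic subgroup of order d is generated by each of its φ(d) elements of order d, so the cyclic subgroups of order d number (#elements of order d)/φ(d).
Cyclic subgroups by order — order 1: 1; order 2: 19; order 3: 1; order 6: 1; order 9: 1; order 18: 1.
Total: 24.

24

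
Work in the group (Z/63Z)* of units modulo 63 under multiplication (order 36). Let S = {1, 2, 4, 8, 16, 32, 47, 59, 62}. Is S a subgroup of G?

No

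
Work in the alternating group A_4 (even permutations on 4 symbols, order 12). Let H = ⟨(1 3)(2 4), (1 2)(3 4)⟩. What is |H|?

4

|⟨(1 3)(2 4)⟩| = 2 and |⟨(1 2)(3 4)⟩| = 2, so |H| is a multiple of lcm(2, 2) = 2 and divides |G| = 12.
Closing under the operation: H = {e, (1 2)(3 4), (1 3)(2 4), (1 4)(2 3)}, so |H| = 4.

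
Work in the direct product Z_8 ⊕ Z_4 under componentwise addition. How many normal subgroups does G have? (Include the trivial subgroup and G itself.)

G is abelian, so every subgroup is normal.
G has 22 subgroups in total, hence 22 normal subgroups.

22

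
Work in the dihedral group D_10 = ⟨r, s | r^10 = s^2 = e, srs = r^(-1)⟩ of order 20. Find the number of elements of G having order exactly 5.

4

The elements of order 5 are: r^2, r^4, r^6, r^8.
That's 4.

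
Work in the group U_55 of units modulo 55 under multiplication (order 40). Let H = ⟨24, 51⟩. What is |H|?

20

|⟨24⟩| = 10 and |⟨51⟩| = 10, so |H| is a multiple of lcm(10, 10) = 10 and divides |G| = 40.
Closing under the operation: H = {1, 4, 6, 9, 14, 16, 19, 21, 24, 26, 29, 31, 34, 36, 39, 41, 46, 49, 51, 54}, so |H| = 20.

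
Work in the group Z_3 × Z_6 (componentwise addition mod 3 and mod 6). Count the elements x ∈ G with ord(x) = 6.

8

An element (a,b) has order lcm(ord(a), ord(b)); count pairs with lcm equal to 6.
Enumerating gives 8 such elements.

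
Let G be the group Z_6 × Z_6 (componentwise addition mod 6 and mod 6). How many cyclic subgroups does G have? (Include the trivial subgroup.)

Each element a generates a cyclic subgroup ⟨a⟩; distinct elements may generate the same one (a cyclic group of order d has φ(d) generators).
Cyclic subgroups by order — order 1: 1; order 2: 3; order 3: 4; order 6: 12.
Total: 20.

20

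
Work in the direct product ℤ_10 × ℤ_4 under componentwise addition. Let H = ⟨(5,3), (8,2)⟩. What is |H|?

|⟨(5,3)⟩| = 4 and |⟨(8,2)⟩| = 10, so |H| is a multiple of lcm(4, 10) = 20 and divides |G| = 40.
Closing under the operation: H = {(0,0), (0,2), (1,1), (1,3), (2,0), (2,2), (3,1), (3,3), (4,0), (4,2), (5,1), (5,3), (6,0), (6,2), (7,1), (7,3), (8,0), (8,2), (9,1), (9,3)}, so |H| = 20.

20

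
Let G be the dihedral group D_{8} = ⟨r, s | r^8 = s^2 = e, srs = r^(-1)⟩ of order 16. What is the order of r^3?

8

Computing powers of r^3: the smallest k with (r^3)^k = e is k = 8.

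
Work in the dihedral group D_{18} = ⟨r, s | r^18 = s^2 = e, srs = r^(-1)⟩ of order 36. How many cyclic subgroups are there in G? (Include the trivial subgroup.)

24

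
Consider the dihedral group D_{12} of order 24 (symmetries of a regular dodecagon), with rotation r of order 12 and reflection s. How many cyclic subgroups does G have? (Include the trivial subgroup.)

Group the elements of G by the cyclic subgroup they generate; each cyclic subgroup of order d accounts for φ(d) elements.
Cyclic subgroups by order — order 1: 1; order 2: 13; order 3: 1; order 4: 1; order 6: 1; order 12: 1.
Total: 18.

18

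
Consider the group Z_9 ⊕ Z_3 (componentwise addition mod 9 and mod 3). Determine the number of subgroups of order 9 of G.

|G| = 27 and 9 | 27, so subgroups of order 9 are possible by Lagrange.
The subgroups of order 9 are: {(0,0), (0,1), (0,2), (3,0), (3,1), (3,2), (6,0), (6,1), (6,2)}; {(0,0), (1,0), (2,0), (3,0), (4,0), (5,0), (6,0), (7,0), (8,0)}; {(0,0), (1,1), (2,2), (3,0), (4,1), (5,2), (6,0), (7,1), (8,2)}; {(0,0), (1,2), (2,1), (3,0), (4,2), (5,1), (6,0), (7,2), (8,1)}.
So G has 4 subgroups of order 9.

4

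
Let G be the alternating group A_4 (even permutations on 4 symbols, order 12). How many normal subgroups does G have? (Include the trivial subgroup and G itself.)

G has 10 subgroups. Checking conjugation-invariance by order — order 1: 1/1 normal; order 2: 0/3 normal; order 3: 0/4 normal; order 4: 1/1 normal; order 12: 1/1 normal.
Total normal subgroups: 3.

3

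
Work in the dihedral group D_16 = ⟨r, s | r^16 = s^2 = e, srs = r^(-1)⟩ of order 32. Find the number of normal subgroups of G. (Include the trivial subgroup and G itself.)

8

G has 36 subgroups. Checking conjugation-invariance by order — order 1: 1/1 normal; order 2: 1/17 normal; order 4: 1/9 normal; order 8: 1/5 normal; order 16: 3/3 normal; order 32: 1/1 normal.
Total normal subgroups: 8.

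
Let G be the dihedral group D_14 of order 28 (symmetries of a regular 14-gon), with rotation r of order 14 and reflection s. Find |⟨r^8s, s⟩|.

14

|⟨r^8s⟩| = 2 and |⟨s⟩| = 2, so |H| is a multiple of lcm(2, 2) = 2 and divides |G| = 28.
Closing under the operation: H = {e, r^2, r^4, r^6, r^8, r^10, r^12, s, r^2s, r^4s, r^6s, r^8s, r^10s, r^12s}, so |H| = 14.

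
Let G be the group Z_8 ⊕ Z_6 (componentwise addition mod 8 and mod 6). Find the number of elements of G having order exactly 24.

An element (a,b) has order lcm(ord(a), ord(b)); count pairs with lcm equal to 24.
Enumerating gives 16 such elements.

16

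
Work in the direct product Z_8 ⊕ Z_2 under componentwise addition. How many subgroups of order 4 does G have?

3

|G| = 16 and 4 | 16, so subgroups of order 4 are possible by Lagrange.
The subgroups of order 4 are: {(0,0), (0,1), (4,0), (4,1)}; {(0,0), (2,0), (4,0), (6,0)}; {(0,0), (2,1), (4,0), (6,1)}.
So G has 3 subgroups of order 4.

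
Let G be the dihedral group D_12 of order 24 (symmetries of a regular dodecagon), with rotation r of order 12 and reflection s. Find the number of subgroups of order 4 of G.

7

|G| = 24 and 4 | 24, so subgroups of order 4 are possible by Lagrange.
The subgroups of order 4 are: {e, r^6, r^4s, r^10s}; {e, r^6, r^5s, r^11s}; {e, r^6, r^2s, r^8s}; {e, r^3, r^6, r^9}; … (7 in all).
So G has 7 subgroups of order 4.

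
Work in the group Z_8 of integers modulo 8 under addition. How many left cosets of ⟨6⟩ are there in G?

2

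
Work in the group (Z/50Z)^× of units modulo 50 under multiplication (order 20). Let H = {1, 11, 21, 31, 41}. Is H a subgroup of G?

Yes

|H| = 5 divides |G| = 20, consistent with Lagrange.
H contains the identity, every element's inverse is in H, and H is closed under ·: it is a subgroup.
In fact H = ⟨21⟩.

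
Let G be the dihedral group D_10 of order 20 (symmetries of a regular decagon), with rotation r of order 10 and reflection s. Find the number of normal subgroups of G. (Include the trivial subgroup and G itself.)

G has 22 subgroups. Checking conjugation-invariance by order — order 1: 1/1 normal; order 2: 1/11 normal; order 4: 0/5 normal; order 5: 1/1 normal; order 10: 3/3 normal; order 20: 1/1 normal.
Total normal subgroups: 7.

7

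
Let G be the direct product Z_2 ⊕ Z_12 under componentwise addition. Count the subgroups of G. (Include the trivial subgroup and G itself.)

|G| = 24, so by Lagrange every subgroup order divides 24. Divisors: 1, 2, 3, 4, 6, 8, 12, 24.
Subgroups by order — order 1: 1; order 2: 3; order 3: 1; order 4: 3; order 6: 3; order 8: 1; order 12: 3; order 24: 1.
Total: 1 + 3 + 1 + 3 + 3 + 1 + 3 + 1 = 16.

16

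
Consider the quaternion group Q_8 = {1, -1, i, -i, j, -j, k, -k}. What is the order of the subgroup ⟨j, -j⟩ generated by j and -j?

4

|⟨j⟩| = 4 and |⟨-j⟩| = 4, so |H| is a multiple of lcm(4, 4) = 4 and divides |G| = 8.
Closing under the operation: H = {1, -1, j, -j}, so |H| = 4.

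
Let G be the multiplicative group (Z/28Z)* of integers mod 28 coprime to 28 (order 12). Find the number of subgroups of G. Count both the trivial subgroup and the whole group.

|G| = 12, so by Lagrange every subgroup order divides 12. Divisors: 1, 2, 3, 4, 6, 12.
Subgroups by order — order 1: 1; order 2: 3; order 3: 1; order 4: 1; order 6: 3; order 12: 1.
Total: 1 + 3 + 1 + 1 + 3 + 1 = 10.

10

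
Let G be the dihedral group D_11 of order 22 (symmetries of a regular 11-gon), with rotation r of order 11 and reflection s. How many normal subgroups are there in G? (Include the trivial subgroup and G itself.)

3

G has 14 subgroups. Checking conjugation-invariance by order — order 1: 1/1 normal; order 2: 0/11 normal; order 11: 1/1 normal; order 22: 1/1 normal.
Total normal subgroups: 3.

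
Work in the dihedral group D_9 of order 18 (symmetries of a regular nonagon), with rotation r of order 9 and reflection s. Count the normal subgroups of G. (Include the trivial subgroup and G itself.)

G has 16 subgroups. Checking conjugation-invariance by order — order 1: 1/1 normal; order 2: 0/9 normal; order 3: 1/1 normal; order 6: 0/3 normal; order 9: 1/1 normal; order 18: 1/1 normal.
Total normal subgroups: 4.

4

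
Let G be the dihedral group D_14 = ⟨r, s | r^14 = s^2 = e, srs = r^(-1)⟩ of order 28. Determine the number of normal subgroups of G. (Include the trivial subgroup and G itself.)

G has 28 subgroups. Checking conjugation-invariance by order — order 1: 1/1 normal; order 2: 1/15 normal; order 4: 0/7 normal; order 7: 1/1 normal; order 14: 3/3 normal; order 28: 1/1 normal.
Total normal subgroups: 7.

7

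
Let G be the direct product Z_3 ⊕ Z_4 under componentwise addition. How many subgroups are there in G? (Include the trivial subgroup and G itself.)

6

|G| = 12, so by Lagrange every subgroup order divides 12. Divisors: 1, 2, 3, 4, 6, 12.
Subgroups by order — order 1: 1; order 2: 1; order 3: 1; order 4: 1; order 6: 1; order 12: 1.
Total: 1 + 1 + 1 + 1 + 1 + 1 = 6.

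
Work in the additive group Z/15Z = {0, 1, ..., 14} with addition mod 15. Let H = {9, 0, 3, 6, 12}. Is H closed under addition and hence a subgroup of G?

|H| = 5 divides |G| = 15, consistent with Lagrange.
H contains the identity, every element's inverse is in H, and H is closed under +: it is a subgroup.
In fact H = ⟨3⟩.

Yes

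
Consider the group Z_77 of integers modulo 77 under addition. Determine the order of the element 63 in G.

11

In Z_77, the order of an element a is n/gcd(a, n).
gcd(63, 77) = 7, so |⟨63⟩| = 77/7 = 11.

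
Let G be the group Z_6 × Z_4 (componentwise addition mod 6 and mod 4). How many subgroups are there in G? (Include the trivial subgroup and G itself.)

|G| = 24, so by Lagrange every subgroup order divides 24. Divisors: 1, 2, 3, 4, 6, 8, 12, 24.
Subgroups by order — order 1: 1; order 2: 3; order 3: 1; order 4: 3; order 6: 3; order 8: 1; order 12: 3; order 24: 1.
Total: 1 + 3 + 1 + 3 + 3 + 1 + 3 + 1 = 16.

16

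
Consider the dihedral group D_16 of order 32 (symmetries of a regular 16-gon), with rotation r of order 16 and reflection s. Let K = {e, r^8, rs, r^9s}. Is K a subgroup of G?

|K| = 4 divides |G| = 32, consistent with Lagrange.
K contains the identity, every element's inverse is in K, and K is closed under ·: it is a subgroup.

Yes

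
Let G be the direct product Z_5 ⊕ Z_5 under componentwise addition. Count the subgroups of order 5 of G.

|G| = 25 and 5 | 25, so subgroups of order 5 are possible by Lagrange.
The subgroups of order 5 are: {(0,0), (0,1), (0,2), (0,3), (0,4)}; {(0,0), (1,0), (2,0), (3,0), (4,0)}; {(0,0), (1,1), (2,2), (3,3), (4,4)}; {(0,0), (1,2), (2,4), (3,1), (4,3)}; … (6 in all).
So G has 6 subgroups of order 5.

6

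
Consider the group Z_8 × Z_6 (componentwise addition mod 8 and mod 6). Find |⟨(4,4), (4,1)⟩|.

12

|⟨(4,4)⟩| = 6 and |⟨(4,1)⟩| = 6, so |H| is a multiple of lcm(6, 6) = 6 and divides |G| = 48.
Closing under the operation: H = {(0,0), (0,1), (0,2), (0,3), (0,4), (0,5), (4,0), (4,1), (4,2), (4,3), (4,4), (4,5)}, so |H| = 12.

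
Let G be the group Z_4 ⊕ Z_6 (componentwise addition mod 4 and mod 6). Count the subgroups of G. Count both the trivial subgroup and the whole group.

|G| = 24, so by Lagrange every subgroup order divides 24. Divisors: 1, 2, 3, 4, 6, 8, 12, 24.
Subgroups by order — order 1: 1; order 2: 3; order 3: 1; order 4: 3; order 6: 3; order 8: 1; order 12: 3; order 24: 1.
Total: 1 + 3 + 1 + 3 + 3 + 1 + 3 + 1 = 16.

16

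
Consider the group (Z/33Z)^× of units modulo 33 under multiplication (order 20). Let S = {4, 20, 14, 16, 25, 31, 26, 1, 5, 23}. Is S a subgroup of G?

Yes

|S| = 10 divides |G| = 20, consistent with Lagrange.
S contains the identity, every element's inverse is in S, and S is closed under ·: it is a subgroup.
In fact S = ⟨5⟩.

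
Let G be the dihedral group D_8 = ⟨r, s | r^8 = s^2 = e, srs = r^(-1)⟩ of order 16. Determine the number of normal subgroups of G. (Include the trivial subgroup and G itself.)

G has 19 subgroups. Checking conjugation-invariance by order — order 1: 1/1 normal; order 2: 1/9 normal; order 4: 1/5 normal; order 8: 3/3 normal; order 16: 1/1 normal.
Total normal subgroups: 7.

7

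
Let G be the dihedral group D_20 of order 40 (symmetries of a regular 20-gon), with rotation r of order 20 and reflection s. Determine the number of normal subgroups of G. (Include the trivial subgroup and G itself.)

G has 48 subgroups. Checking conjugation-invariance by order — order 1: 1/1 normal; order 2: 1/21 normal; order 4: 1/11 normal; order 5: 1/1 normal; order 8: 0/5 normal; order 10: 1/5 normal; order 20: 3/3 normal; order 40: 1/1 normal.
Total normal subgroups: 9.

9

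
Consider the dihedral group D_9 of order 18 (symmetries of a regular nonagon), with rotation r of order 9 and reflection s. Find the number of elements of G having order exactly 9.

6

The elements of order 9 are: r, r^2, r^4, r^5, r^7, r^8.
That's 6.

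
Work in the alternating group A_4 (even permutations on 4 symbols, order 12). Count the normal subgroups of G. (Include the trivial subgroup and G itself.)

G has 10 subgroups. Checking conjugation-invariance by order — order 1: 1/1 normal; order 2: 0/3 normal; order 3: 0/4 normal; order 4: 1/1 normal; order 12: 1/1 normal.
Total normal subgroups: 3.

3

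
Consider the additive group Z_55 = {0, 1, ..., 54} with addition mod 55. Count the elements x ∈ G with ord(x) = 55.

40

In a cyclic group of order 55, the number of elements of order d (for d | 55) is φ(d).
φ(55) = 40.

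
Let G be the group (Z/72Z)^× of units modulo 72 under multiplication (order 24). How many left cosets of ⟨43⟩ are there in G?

|⟨43⟩| = 6 and |G| = 24.
By Lagrange, [G : H] = |G|/|H| = 24/6 = 4.

4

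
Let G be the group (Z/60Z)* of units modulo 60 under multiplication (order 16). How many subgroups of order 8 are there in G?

|G| = 16 and 8 | 16, so subgroups of order 8 are possible by Lagrange.
The subgroups of order 8 are: {1, 11, 13, 23, 37, 47, 49, 59}; {1, 7, 11, 17, 43, 49, 53, 59}; {1, 11, 19, 29, 31, 41, 49, 59}; {1, 13, 17, 29, 37, 41, 49, 53}; … (7 in all).
So G has 7 subgroups of order 8.

7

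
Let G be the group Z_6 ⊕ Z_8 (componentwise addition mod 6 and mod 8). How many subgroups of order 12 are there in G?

3

|G| = 48 and 12 | 48, so subgroups of order 12 are possible by Lagrange.
The subgroups of order 12 are: {(0,0), (0,2), (0,4), (0,6), (2,0), (2,2), (2,4), (2,6), (4,0), (4,2), (4,4), (4,6)}; {(0,0), (0,4), (1,0), (1,4), (2,0), (2,4), (3,0), (3,4), (4,0), (4,4), (5,0), (5,4)}; {(0,0), (0,4), (1,2), (1,6), (2,0), (2,4), (3,2), (3,6), (4,0), (4,4), (5,2), (5,6)}.
So G has 3 subgroups of order 12.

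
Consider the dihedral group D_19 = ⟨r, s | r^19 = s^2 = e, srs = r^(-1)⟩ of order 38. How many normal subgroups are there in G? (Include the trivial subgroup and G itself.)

3

G has 22 subgroups. Checking conjugation-invariance by order — order 1: 1/1 normal; order 2: 0/19 normal; order 19: 1/1 normal; order 38: 1/1 normal.
Total normal subgroups: 3.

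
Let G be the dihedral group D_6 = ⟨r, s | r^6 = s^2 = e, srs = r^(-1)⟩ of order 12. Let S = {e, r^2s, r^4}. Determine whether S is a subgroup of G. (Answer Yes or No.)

No

r^4 ∈ S but its inverse r^2 ∉ S, so S is not a subgroup.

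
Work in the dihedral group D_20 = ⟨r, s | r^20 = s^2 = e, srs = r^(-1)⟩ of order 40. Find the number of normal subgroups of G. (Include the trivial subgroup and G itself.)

G has 48 subgroups. Checking conjugation-invariance by order — order 1: 1/1 normal; order 2: 1/21 normal; order 4: 1/11 normal; order 5: 1/1 normal; order 8: 0/5 normal; order 10: 1/5 normal; order 20: 3/3 normal; order 40: 1/1 normal.
Total normal subgroups: 9.

9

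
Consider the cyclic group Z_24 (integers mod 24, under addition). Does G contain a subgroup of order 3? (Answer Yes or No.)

Yes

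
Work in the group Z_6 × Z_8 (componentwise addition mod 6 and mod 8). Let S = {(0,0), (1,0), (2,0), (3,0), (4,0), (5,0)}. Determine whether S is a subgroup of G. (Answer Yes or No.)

Yes

|S| = 6 divides |G| = 48, consistent with Lagrange.
S contains the identity, every element's inverse is in S, and S is closed under +: it is a subgroup.
In fact S = ⟨(5,0)⟩.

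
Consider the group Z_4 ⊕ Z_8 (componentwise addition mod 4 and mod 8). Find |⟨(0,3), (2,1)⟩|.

16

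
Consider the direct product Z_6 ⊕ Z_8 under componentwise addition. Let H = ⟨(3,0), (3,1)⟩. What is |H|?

|⟨(3,0)⟩| = 2 and |⟨(3,1)⟩| = 8, so |H| is a multiple of lcm(2, 8) = 8 and divides |G| = 48.
Closing under the operation: H = {(0,0), (0,1), (0,2), (0,3), (0,4), (0,5), (0,6), (0,7), (3,0), (3,1), (3,2), (3,3), (3,4), (3,5), (3,6), (3,7)}, so |H| = 16.

16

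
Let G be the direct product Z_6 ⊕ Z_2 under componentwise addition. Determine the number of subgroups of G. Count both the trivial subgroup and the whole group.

|G| = 12, so by Lagrange every subgroup order divides 12. Divisors: 1, 2, 3, 4, 6, 12.
Subgroups by order — order 1: 1; order 2: 3; order 3: 1; order 4: 1; order 6: 3; order 12: 1.
Total: 1 + 3 + 1 + 1 + 3 + 1 = 10.

10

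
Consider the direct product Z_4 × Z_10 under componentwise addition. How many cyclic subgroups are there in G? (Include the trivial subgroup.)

12

Group the elements of G by the cyclic subgroup they generate; each cyclic subgroup of order d accounts for φ(d) elements.
Cyclic subgroups by order — order 1: 1; order 2: 3; order 4: 2; order 5: 1; order 10: 3; order 20: 2.
Total: 12.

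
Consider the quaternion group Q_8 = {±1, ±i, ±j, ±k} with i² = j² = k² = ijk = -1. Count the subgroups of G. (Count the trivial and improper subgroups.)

6

|G| = 8, so by Lagrange every subgroup order divides 8. Divisors: 1, 2, 4, 8.
Subgroups by order — order 1: 1; order 2: 1; order 4: 3; order 8: 1.
Total: 1 + 1 + 3 + 1 = 6.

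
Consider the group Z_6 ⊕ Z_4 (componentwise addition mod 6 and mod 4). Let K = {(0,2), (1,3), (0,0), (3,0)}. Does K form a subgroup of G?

No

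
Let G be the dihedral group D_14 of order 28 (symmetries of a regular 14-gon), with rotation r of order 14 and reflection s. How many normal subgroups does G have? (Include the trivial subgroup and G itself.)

7

G has 28 subgroups. Checking conjugation-invariance by order — order 1: 1/1 normal; order 2: 1/15 normal; order 4: 0/7 normal; order 7: 1/1 normal; order 14: 3/3 normal; order 28: 1/1 normal.
Total normal subgroups: 7.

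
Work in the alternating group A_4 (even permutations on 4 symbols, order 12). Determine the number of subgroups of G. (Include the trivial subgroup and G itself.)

10

|G| = 12, so by Lagrange every subgroup order divides 12. Divisors: 1, 2, 3, 4, 6, 12.
Subgroups by order — order 1: 1; order 2: 3; order 3: 4; order 4: 1; order 6: 0; order 12: 1.
Total: 1 + 3 + 4 + 1 + 0 + 1 = 10.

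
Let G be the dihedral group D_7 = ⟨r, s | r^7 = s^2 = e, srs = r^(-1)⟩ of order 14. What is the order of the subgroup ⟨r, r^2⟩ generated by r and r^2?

7

|⟨r⟩| = 7 and |⟨r^2⟩| = 7, so |H| is a multiple of lcm(7, 7) = 7 and divides |G| = 14.
Closing under the operation: H = {e, r, r^2, r^3, r^4, r^5, r^6}, so |H| = 7.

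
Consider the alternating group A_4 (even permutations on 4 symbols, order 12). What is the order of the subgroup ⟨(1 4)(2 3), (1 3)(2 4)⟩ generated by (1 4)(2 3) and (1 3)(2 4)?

|⟨(1 4)(2 3)⟩| = 2 and |⟨(1 3)(2 4)⟩| = 2, so |H| is a multiple of lcm(2, 2) = 2 and divides |G| = 12.
Closing under the operation: H = {e, (1 2)(3 4), (1 3)(2 4), (1 4)(2 3)}, so |H| = 4.

4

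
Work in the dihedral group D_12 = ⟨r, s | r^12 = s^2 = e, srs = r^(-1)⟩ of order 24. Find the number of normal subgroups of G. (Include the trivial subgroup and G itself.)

9

G has 34 subgroups. Checking conjugation-invariance by order — order 1: 1/1 normal; order 2: 1/13 normal; order 3: 1/1 normal; order 4: 1/7 normal; order 6: 1/5 normal; order 8: 0/3 normal; order 12: 3/3 normal; order 24: 1/1 normal.
Total normal subgroups: 9.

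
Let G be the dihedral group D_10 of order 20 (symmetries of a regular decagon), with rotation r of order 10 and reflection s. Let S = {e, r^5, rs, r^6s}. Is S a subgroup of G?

|S| = 4 divides |G| = 20, consistent with Lagrange.
S contains the identity, every element's inverse is in S, and S is closed under ·: it is a subgroup.

Yes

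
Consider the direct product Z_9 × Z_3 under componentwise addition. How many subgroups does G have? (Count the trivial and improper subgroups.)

10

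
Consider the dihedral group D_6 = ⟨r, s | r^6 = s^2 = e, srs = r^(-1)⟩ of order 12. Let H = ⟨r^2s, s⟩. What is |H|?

6

|⟨r^2s⟩| = 2 and |⟨s⟩| = 2, so |H| is a multiple of lcm(2, 2) = 2 and divides |G| = 12.
Closing under the operation: H = {e, r^2, r^4, s, r^2s, r^4s}, so |H| = 6.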